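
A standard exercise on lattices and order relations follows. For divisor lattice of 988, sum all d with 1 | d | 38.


Interval [1,38] in divisors of 988: [1, 2, 19, 38]
Sum = 60


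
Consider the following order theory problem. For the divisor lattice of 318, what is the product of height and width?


Height = length of longest chain minus 1; width = size of largest antichain.
A maximum chain: 1 | 53 | 159 | 318  (height 3).
A maximum antichain: {2, 3, 53}  (width 3).
Product = 3 * 3 = 9


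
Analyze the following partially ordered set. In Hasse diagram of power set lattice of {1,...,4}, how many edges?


A cover relation a -< b holds when a < b with no c strictly between.
Cover relations:
  {} -< {1}
  {} -< {2}
  {} -< {3}
  {} -< {4}
  {1} -< {1,2}
  {1} -< {1,3}
  {1} -< {1,4}
  {2} -< {1,2}
  ...24 more
Total: 32


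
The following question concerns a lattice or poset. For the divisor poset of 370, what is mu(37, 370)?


In a divisor lattice, mu(a,b) = mu(b/a) where mu is the classical Mobius function.
b/a = 370/37 = 10
Prime factorization of 10: primes [2, 5]
10 is squarefree with 2 prime factor(s), so mu(10) = (-1)^2 = 1


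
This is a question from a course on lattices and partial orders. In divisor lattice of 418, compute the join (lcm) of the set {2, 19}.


In a divisor lattice, join = lcm (least common multiple).
Compute lcm iteratively: start with first element, then lcm(current, next).
Elements: [2, 19]
lcm(2,19) = 38
Final lcm = 38


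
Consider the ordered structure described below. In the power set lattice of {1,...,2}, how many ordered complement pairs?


Complement pair (a,b): a meet b = bottom, a join b = top.
Here: A intersect B = {} and A union B = {1,...,2}.
Pairs found: ({},{1,2}), ({1},{2}), ({2},{1}), ({1,2},{})
Total ordered pairs: 4


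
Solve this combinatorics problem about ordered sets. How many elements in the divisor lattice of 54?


Divisors of 54: [1, 2, 3, 6, 9, 18, 27, 54]
Count: 8


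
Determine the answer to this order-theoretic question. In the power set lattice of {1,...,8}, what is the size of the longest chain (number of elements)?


A chain is a totally ordered subset; we count the number of elements in a maximum chain.
Compute, for each element x, the size of the longest chain ending at x:
  {}: 1
  {1}: 2
  {2}: 2
  {3}: 2
  {4}: 2
  {5}: 2
  ...
A maximum chain: {} < {1} < {1,2} < {1,2,3} < {1,2,3,4} < {1,2,3,4,5} < {1,2,3,4,5,6} < {1,2,3,4,5,6,7} < {1,2,3,4,5,6,7,8}
Number of elements in the longest chain: 9


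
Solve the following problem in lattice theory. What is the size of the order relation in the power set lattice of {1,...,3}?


The order relation is {(a,b) : a <= b}, reflexive so it includes (a,a).
Examples: ({},{}), ({},{1,2}), ({},{1,2,3}), ({},{1,3}), ({},{1}), ...
Total ordered pairs: 27


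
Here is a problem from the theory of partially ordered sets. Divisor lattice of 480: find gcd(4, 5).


In a divisor lattice, meet = gcd (greatest common divisor).
By Euclidean algorithm or factoring: gcd(4,5) = 1


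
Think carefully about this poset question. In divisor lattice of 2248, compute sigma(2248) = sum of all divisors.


sigma(n) = sum of divisors.
Divisors of 2248: [1, 2, 4, 8, 281, 562, 1124, 2248]
Sum = 4230


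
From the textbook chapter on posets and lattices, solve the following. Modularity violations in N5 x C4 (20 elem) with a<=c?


Modular law: if a <= c then a v (b ^ c) = (a v b) ^ c.
Check all triples (a,b,c) with a <= c among 20 elements.
  e.g. a=(a,0), b=(c,0), c=(b,0): lhs=(a,0) != rhs=(b,0)
  e.g. a=(a,0), b=(c,1), c=(b,0): lhs=(a,0) != rhs=(b,0)
Total violating triples: 40


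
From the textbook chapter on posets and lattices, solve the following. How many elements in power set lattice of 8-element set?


Power set = 2^n.
2^8 = 256


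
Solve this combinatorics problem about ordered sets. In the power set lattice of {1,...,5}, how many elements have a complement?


An element a is complemented if some b has a meet b = bottom, a join b = top.
every subset A has complement S\A, so all elements are complemented.
Complemented elements: {}, {1}, {2}, {3}, {4}, {5}, ... (26 more)
Count: 32


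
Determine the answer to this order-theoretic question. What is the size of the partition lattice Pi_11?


B(n) = number of set partitions of an n-element set.
B(n) satisfies the recurrence: B(n+1) = sum_k C(n,k)*B(k).
B(11) = 678570


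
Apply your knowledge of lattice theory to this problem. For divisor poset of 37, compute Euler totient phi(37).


phi(n) = n * prod_{p|n} (1 - 1/p).
Prime divisors of 37: [37]
phi(37) = 37 * (1 - 1/37)
phi(37) = 36


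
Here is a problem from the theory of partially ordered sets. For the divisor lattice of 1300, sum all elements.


sigma(n) = sum of divisors.
Divisors of 1300: [1, 2, 4, 5, 10, 13, 20, 25, 26, 50, 52, 65, 100, 130, 260, 325, 650, 1300]
Sum = 3038


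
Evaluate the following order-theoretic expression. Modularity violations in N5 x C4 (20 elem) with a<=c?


Modular law: if a <= c then a v (b ^ c) = (a v b) ^ c.
Check all triples (a,b,c) with a <= c among 20 elements.
  e.g. a=(a,0), b=(c,0), c=(b,0): lhs=(a,0) != rhs=(b,0)
  e.g. a=(a,0), b=(c,1), c=(b,0): lhs=(a,0) != rhs=(b,0)
Total violating triples: 40


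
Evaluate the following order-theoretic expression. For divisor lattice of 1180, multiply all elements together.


Divisors of 1180: [1, 2, 4, 5, 10, 20, 59, 118, 236, 295, 590, 1180]
Product = n^(d(n)/2) = 1180^(12/2)
Product = 2699554153024000000


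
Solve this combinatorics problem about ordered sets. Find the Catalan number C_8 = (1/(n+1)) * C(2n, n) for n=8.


C(n) = C(2n, n) / (n+1).
C(16, 8) = 12870
C(8) = 12870 / 9 = 1430


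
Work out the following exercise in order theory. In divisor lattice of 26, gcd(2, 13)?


Meet=gcd.
gcd(2,13)=1


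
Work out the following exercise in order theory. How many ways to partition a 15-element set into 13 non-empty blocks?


S(n,k) = k*S(n-1,k) + S(n-1,k-1).
S(14,13) = 91, S(14,12) = 3367
S(15,13) = 13*91 + 3367 = 1183 + 3367
S(15,13) = 4550


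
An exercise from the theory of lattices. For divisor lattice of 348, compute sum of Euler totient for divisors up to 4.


Divisors of 348 up to 4: [1, 2, 3, 4]
phi values: [1, 1, 2, 2]
Sum = 6


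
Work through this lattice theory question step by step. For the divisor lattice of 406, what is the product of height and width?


Height = length of longest chain minus 1; width = size of largest antichain.
A maximum chain: 1 | 29 | 203 | 406  (height 3).
A maximum antichain: {2, 7, 29}  (width 3).
Product = 3 * 3 = 9


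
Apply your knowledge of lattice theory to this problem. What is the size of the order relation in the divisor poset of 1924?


The order relation is {(a,b) : a <= b}, reflexive so it includes (a,a).
Examples: (1,1), (1,13), (1,148), (1,1924), (1,2), ...
Total ordered pairs: 54


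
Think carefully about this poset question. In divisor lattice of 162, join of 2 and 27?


In a divisor lattice, join = lcm (least common multiple).
gcd(2,27) = 1
lcm(2,27) = 2*27/gcd = 54/1 = 54


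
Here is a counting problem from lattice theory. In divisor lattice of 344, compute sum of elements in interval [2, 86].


Interval [2,86] in divisors of 344: [2, 86]
Sum = 88


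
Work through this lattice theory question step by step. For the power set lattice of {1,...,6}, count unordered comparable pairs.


A comparable pair {a,b} has a < b or b < a in the order.
Count unordered pairs where one element is strictly below the other.
Examples: {{},{1}}, {{},{2}}, {{},{3}}, {{},{4}}, ...
Total comparable pairs: 665


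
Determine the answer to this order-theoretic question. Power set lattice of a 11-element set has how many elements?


Power set = 2^n.
2^11 = 2048


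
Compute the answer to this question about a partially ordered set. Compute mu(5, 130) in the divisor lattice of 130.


In a divisor lattice, mu(a,b) = mu(b/a) where mu is the classical Mobius function.
b/a = 130/5 = 26
Prime factorization of 26: primes [2, 13]
26 is squarefree with 2 prime factor(s), so mu(26) = (-1)^2 = 1


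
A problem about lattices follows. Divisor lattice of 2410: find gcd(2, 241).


In a divisor lattice, meet = gcd (greatest common divisor).
By Euclidean algorithm or factoring: gcd(2,241) = 1


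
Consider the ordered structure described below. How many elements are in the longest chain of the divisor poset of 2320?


A chain is a totally ordered subset; we count the number of elements in a maximum chain.
Compute, for each element x, the size of the longest chain ending at x:
  1: 1
  2: 2
  5: 2
  29: 2
  4: 3
  8: 4
  ...
A maximum chain: 1 < 2 < 4 < 8 < 16 < 80 < 2320
Number of elements in the longest chain: 7


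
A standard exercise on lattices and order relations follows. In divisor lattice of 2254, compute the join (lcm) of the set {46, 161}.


In a divisor lattice, join = lcm (least common multiple).
Compute lcm iteratively: start with first element, then lcm(current, next).
Elements: [46, 161]
lcm(46,161) = 322
Final lcm = 322


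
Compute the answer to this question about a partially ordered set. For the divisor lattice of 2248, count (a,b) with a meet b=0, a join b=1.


Complement pair (a,b): a meet b = bottom, a join b = top.
Here: gcd(a,b)=1 and lcm(a,b)=2248, i.e. a*b=2248 with a,b coprime.
Pairs found: (1,2248), (8,281), (281,8), (2248,1)
Total ordered pairs: 4


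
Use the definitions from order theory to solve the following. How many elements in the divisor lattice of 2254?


Divisors of 2254: [1, 2, 7, 14, 23, 46, 49, 98, 161, 322, 1127, 2254]
Count: 12


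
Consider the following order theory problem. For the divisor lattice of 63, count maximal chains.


A maximal chain goes from the minimum element to a maximal element via cover relations.
Counting all min-to-max paths in the cover graph.
Total maximal chains: 3


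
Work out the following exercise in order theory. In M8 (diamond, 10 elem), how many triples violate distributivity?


Distributive law: a ^ (b v c) = (a ^ b) v (a ^ c).
Check all 10^3 = 1000 ordered triples (a,b,c).
  e.g. a=a1, b=a2, c=a3: lhs=a1 != rhs=0
  e.g. a=a1, b=a2, c=a4: lhs=a1 != rhs=0
Total violating triples: 336


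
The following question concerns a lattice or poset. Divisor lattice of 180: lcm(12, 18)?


Join=lcm.
gcd(12,18)=6
lcm=36


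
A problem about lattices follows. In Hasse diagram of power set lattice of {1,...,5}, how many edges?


A cover relation a -< b holds when a < b with no c strictly between.
Cover relations:
  {} -< {1}
  {} -< {2}
  {} -< {3}
  {} -< {4}
  {} -< {5}
  {1} -< {1,2}
  {1} -< {1,3}
  {1} -< {1,4}
  ...72 more
Total: 80


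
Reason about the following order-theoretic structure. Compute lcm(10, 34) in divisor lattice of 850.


In a divisor lattice, join = lcm (least common multiple).
gcd(10,34) = 2
lcm(10,34) = 10*34/gcd = 340/2 = 170


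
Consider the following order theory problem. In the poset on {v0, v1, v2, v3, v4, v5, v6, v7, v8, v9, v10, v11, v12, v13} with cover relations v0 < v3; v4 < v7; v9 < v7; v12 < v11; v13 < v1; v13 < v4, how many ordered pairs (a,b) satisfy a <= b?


The order relation is {(a,b) : a <= b}, reflexive so it includes (a,a).
Examples: (v0,v0), (v0,v3), (v1,v1), (v10,v10), (v11,v11), ...
Total ordered pairs: 21


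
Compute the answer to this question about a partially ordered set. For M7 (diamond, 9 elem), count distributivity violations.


Distributive law: a ^ (b v c) = (a ^ b) v (a ^ c).
Check all 9^3 = 729 ordered triples (a,b,c).
  e.g. a=a1, b=a2, c=a3: lhs=a1 != rhs=0
  e.g. a=a1, b=a2, c=a4: lhs=a1 != rhs=0
Total violating triples: 210


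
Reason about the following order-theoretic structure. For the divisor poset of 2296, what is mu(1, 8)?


In a divisor lattice, mu(a,b) = mu(b/a) where mu is the classical Mobius function.
b/a = 8/1 = 8
Prime factorization of 8: primes [2]
8 is not squarefree, so mu(8) = 0


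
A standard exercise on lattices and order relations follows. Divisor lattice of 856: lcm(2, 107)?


Join=lcm.
gcd(2,107)=1
lcm=214


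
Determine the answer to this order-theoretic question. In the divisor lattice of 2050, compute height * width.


Height = length of longest chain minus 1; width = size of largest antichain.
A maximum chain: 1 | 41 | 205 | 1025 | 2050  (height 4).
A maximum antichain: {10, 25, 82, 205}  (width 4).
Product = 4 * 4 = 16


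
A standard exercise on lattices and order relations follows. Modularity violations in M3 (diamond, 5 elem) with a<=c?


Modular law: if a <= c then a v (b ^ c) = (a v b) ^ c.
Check all triples (a,b,c) with a <= c among 5 elements.
This lattice is modular (diamonds M_m and their chain-products are modular).
Total violating triples: 0


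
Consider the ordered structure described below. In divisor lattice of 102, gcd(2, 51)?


Meet=gcd.
gcd(2,51)=1


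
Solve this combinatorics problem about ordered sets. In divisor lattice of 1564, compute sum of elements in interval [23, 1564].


Interval [23,1564] in divisors of 1564: [23, 46, 92, 391, 782, 1564]
Sum = 2898


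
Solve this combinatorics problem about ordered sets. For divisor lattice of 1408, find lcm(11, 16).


In a divisor lattice, join = lcm (least common multiple).
Compute lcm iteratively: start with first element, then lcm(current, next).
Elements: [11, 16]
lcm(11,16) = 176
Final lcm = 176


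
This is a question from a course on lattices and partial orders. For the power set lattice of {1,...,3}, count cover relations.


A cover relation a -< b holds when a < b with no c strictly between.
Cover relations:
  {} -< {1}
  {} -< {2}
  {} -< {3}
  {1} -< {1,2}
  {1} -< {1,3}
  {2} -< {1,2}
  {2} -< {2,3}
  {3} -< {1,3}
  ...4 more
Total: 12


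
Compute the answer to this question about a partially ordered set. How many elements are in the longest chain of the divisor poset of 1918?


A chain is a totally ordered subset; we count the number of elements in a maximum chain.
Compute, for each element x, the size of the longest chain ending at x:
  1: 1
  2: 2
  7: 2
  137: 2
  14: 3
  274: 3
  ...
A maximum chain: 1 < 2 < 14 < 1918
Number of elements in the longest chain: 4


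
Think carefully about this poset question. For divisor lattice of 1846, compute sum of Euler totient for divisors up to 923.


Divisors of 1846 up to 923: [1, 2, 13, 26, 71, 142, 923]
phi values: [1, 1, 12, 12, 70, 70, 840]
Sum = 1006


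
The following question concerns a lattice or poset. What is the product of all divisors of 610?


Divisors of 610: [1, 2, 5, 10, 61, 122, 305, 610]
Product = n^(d(n)/2) = 610^(8/2)
Product = 138458410000


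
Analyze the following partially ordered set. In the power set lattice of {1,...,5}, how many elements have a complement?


An element a is complemented if some b has a meet b = bottom, a join b = top.
every subset A has complement S\A, so all elements are complemented.
Complemented elements: {}, {1}, {2}, {3}, {4}, {5}, ... (26 more)
Count: 32


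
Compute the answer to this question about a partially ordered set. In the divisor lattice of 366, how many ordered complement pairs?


Complement pair (a,b): a meet b = bottom, a join b = top.
Here: gcd(a,b)=1 and lcm(a,b)=366, i.e. a*b=366 with a,b coprime.
Pairs found: (1,366), (2,183), (3,122), (6,61), ... (4 more)
Total ordered pairs: 8


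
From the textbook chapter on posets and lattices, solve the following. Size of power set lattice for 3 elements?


Power set = 2^n.
2^3 = 8


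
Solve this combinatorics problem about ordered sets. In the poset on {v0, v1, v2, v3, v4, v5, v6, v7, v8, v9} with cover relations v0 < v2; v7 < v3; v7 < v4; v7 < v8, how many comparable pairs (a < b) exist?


A comparable pair {a,b} has a < b or b < a in the order.
Count unordered pairs where one element is strictly below the other.
Examples: {v0,v2}, {v3,v7}, {v4,v7}, {v7,v8}
Total comparable pairs: 4


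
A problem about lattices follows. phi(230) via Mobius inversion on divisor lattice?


phi(n) = n * prod_{p|n} (1 - 1/p).
Prime divisors of 230: [2, 5, 23]
phi(230) = 230 * (1 - 1/2) * (1 - 1/5) * (1 - 1/23)
phi(230) = 88


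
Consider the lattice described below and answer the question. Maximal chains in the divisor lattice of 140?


A maximal chain goes from the minimum element to a maximal element via cover relations.
Counting all min-to-max paths in the cover graph.
Total maximal chains: 12


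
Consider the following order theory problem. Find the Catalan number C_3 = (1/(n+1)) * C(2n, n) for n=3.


C(n) = C(2n, n) / (n+1).
C(6, 3) = 20
C(3) = 20 / 4 = 5


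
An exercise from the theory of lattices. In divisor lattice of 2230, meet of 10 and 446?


In a divisor lattice, meet = gcd (greatest common divisor).
By Euclidean algorithm or factoring: gcd(10,446) = 2


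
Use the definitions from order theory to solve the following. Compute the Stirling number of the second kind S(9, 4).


S(n,k) = k*S(n-1,k) + S(n-1,k-1).
S(8,4) = 1701, S(8,3) = 966
S(9,4) = 4*1701 + 966 = 6804 + 966
S(9,4) = 7770


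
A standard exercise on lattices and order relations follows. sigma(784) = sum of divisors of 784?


sigma(n) = sum of divisors.
Divisors of 784: [1, 2, 4, 7, 8, 14, 16, 28, 49, 56, 98, 112, 196, 392, 784]
Sum = 1767


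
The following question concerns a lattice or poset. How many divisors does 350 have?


Divisors of 350: [1, 2, 5, 7, 10, 14, 25, 35, 50, 70, 175, 350]
Count: 12


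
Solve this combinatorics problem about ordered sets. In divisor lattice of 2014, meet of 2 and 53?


In a divisor lattice, meet = gcd (greatest common divisor).
By Euclidean algorithm or factoring: gcd(2,53) = 1


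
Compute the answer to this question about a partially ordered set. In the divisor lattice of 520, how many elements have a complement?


An element a is complemented if some b has a meet b = bottom, a join b = top.
a is complemented iff gcd(a, n/a)=1, i.e. a is a unitary divisor of 520.
Complemented elements: 1, 5, 8, 13, 40, 65, ... (2 more)
Count: 8


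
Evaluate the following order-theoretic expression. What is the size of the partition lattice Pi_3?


B(n) = number of set partitions of an n-element set.
B(n) satisfies the recurrence: B(n+1) = sum_k C(n,k)*B(k).
B(3) = 5


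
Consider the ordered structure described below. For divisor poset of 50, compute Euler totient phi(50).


phi(n) = n * prod_{p|n} (1 - 1/p).
Prime divisors of 50: [2, 5]
phi(50) = 50 * (1 - 1/2) * (1 - 1/5)
phi(50) = 20


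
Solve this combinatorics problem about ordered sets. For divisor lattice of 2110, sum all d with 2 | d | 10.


Interval [2,10] in divisors of 2110: [2, 10]
Sum = 12


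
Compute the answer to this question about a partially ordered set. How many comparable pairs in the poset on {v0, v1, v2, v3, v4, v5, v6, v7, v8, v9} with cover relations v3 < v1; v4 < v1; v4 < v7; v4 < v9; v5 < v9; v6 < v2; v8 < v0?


A comparable pair {a,b} has a < b or b < a in the order.
Count unordered pairs where one element is strictly below the other.
Examples: {v0,v8}, {v1,v3}, {v1,v4}, {v2,v6}, ...
Total comparable pairs: 7


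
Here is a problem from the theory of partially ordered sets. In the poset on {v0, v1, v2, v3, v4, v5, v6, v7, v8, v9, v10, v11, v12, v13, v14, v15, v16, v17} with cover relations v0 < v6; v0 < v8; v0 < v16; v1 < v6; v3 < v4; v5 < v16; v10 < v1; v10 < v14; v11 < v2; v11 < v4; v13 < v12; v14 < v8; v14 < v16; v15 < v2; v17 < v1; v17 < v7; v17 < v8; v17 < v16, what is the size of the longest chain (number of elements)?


A chain is a totally ordered subset; we count the number of elements in a maximum chain.
Compute, for each element x, the size of the longest chain ending at x:
  v0: 1
  v3: 1
  v5: 1
  v9: 1
  v10: 1
  v11: 1
  ...
A maximum chain: v10 < v1 < v6
Number of elements in the longest chain: 3


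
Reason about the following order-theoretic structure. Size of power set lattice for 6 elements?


Power set = 2^n.
2^6 = 64


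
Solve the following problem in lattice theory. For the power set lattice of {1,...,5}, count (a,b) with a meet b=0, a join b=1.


Complement pair (a,b): a meet b = bottom, a join b = top.
Here: A intersect B = {} and A union B = {1,...,5}.
Pairs found: ({},{1,2,3,4,5}), ({1},{2,3,4,5}), ({2},{1,3,4,5}), ({3},{1,2,4,5}), ... (28 more)
Total ordered pairs: 32


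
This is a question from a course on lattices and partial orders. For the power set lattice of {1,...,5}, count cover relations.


A cover relation a -< b holds when a < b with no c strictly between.
Cover relations:
  {} -< {1}
  {} -< {2}
  {} -< {3}
  {} -< {4}
  {} -< {5}
  {1} -< {1,2}
  {1} -< {1,3}
  {1} -< {1,4}
  ...72 more
Total: 80


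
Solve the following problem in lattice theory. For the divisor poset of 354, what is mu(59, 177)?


In a divisor lattice, mu(a,b) = mu(b/a) where mu is the classical Mobius function.
b/a = 177/59 = 3
Prime factorization of 3: primes [3]
3 is squarefree with 1 prime factor(s), so mu(3) = (-1)^1 = -1


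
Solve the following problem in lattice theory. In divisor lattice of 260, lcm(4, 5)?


Join=lcm.
gcd(4,5)=1
lcm=20


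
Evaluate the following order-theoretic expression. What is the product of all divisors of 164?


Divisors of 164: [1, 2, 4, 41, 82, 164]
Product = n^(d(n)/2) = 164^(6/2)
Product = 4410944


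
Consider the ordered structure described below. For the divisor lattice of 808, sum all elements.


sigma(n) = sum of divisors.
Divisors of 808: [1, 2, 4, 8, 101, 202, 404, 808]
Sum = 1530


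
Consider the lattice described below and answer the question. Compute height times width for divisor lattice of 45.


Height = length of longest chain minus 1; width = size of largest antichain.
A maximum chain: 1 | 5 | 15 | 45  (height 3).
A maximum antichain: {3, 5}  (width 2).
Product = 3 * 2 = 6


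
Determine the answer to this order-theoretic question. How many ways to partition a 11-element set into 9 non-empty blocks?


S(n,k) = k*S(n-1,k) + S(n-1,k-1).
S(10,9) = 45, S(10,8) = 750
S(11,9) = 9*45 + 750 = 405 + 750
S(11,9) = 1155


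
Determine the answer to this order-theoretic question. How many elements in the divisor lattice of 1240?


Divisors of 1240: [1, 2, 4, 5, 8, 10, 20, 31, 40, 62, 124, 155, 248, 310, 620, 1240]
Count: 16


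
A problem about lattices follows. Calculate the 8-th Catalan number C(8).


C(n) = C(2n, n) / (n+1).
C(16, 8) = 12870
C(8) = 12870 / 9 = 1430


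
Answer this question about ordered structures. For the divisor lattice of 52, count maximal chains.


A maximal chain goes from the minimum element to a maximal element via cover relations.
Counting all min-to-max paths in the cover graph.
Total maximal chains: 3


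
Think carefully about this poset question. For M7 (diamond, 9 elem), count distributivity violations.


Distributive law: a ^ (b v c) = (a ^ b) v (a ^ c).
Check all 9^3 = 729 ordered triples (a,b,c).
  e.g. a=a1, b=a2, c=a3: lhs=a1 != rhs=0
  e.g. a=a1, b=a2, c=a4: lhs=a1 != rhs=0
Total violating triples: 210


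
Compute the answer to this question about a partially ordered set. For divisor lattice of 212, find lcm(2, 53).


In a divisor lattice, join = lcm (least common multiple).
Compute lcm iteratively: start with first element, then lcm(current, next).
Elements: [2, 53]
lcm(2,53) = 106
Final lcm = 106


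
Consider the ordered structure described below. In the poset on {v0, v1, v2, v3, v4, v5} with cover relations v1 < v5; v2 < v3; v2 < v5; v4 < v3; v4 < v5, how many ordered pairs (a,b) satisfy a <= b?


The order relation is {(a,b) : a <= b}, reflexive so it includes (a,a).
Examples: (v0,v0), (v1,v1), (v1,v5), (v2,v2), (v2,v3), ...
Total ordered pairs: 11


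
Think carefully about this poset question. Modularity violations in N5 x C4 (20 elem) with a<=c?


Modular law: if a <= c then a v (b ^ c) = (a v b) ^ c.
Check all triples (a,b,c) with a <= c among 20 elements.
  e.g. a=(a,0), b=(c,0), c=(b,0): lhs=(a,0) != rhs=(b,0)
  e.g. a=(a,0), b=(c,1), c=(b,0): lhs=(a,0) != rhs=(b,0)
Total violating triples: 40


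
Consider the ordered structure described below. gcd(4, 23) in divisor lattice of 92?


Meet=gcd.
gcd(4,23)=1


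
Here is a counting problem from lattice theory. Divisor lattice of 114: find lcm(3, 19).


In a divisor lattice, join = lcm (least common multiple).
gcd(3,19) = 1
lcm(3,19) = 3*19/gcd = 57/1 = 57


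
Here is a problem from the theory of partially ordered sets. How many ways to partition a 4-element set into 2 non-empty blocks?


S(n,k) = k*S(n-1,k) + S(n-1,k-1).
S(3,2) = 3, S(3,1) = 1
S(4,2) = 2*3 + 1 = 6 + 1
S(4,2) = 7


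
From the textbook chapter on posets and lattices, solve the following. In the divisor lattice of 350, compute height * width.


Height = length of longest chain minus 1; width = size of largest antichain.
A maximum chain: 1 | 7 | 35 | 175 | 350  (height 4).
A maximum antichain: {10, 14, 25, 35}  (width 4).
Product = 4 * 4 = 16


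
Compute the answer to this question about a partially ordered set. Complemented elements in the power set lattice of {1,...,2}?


An element a is complemented if some b has a meet b = bottom, a join b = top.
every subset A has complement S\A, so all elements are complemented.
Complemented elements: {}, {1}, {2}, {1,2}
Count: 4


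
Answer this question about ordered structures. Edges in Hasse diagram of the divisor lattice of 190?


A cover relation a -< b holds when a < b with no c strictly between.
Cover relations:
  1 -< 2
  1 -< 5
  1 -< 19
  2 -< 10
  2 -< 38
  5 -< 10
  5 -< 95
  10 -< 190
  ...4 more
Total: 12


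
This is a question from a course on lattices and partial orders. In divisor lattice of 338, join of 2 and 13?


In a divisor lattice, join = lcm (least common multiple).
gcd(2,13) = 1
lcm(2,13) = 2*13/gcd = 26/1 = 26


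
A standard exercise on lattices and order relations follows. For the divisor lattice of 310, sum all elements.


sigma(n) = sum of divisors.
Divisors of 310: [1, 2, 5, 10, 31, 62, 155, 310]
Sum = 576


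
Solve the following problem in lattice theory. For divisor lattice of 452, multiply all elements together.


Divisors of 452: [1, 2, 4, 113, 226, 452]
Product = n^(d(n)/2) = 452^(6/2)
Product = 92345408


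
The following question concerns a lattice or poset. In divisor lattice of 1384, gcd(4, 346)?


Meet=gcd.
gcd(4,346)=2


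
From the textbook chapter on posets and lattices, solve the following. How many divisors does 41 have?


Divisors of 41: [1, 41]
Count: 2


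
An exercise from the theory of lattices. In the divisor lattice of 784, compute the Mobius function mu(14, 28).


In a divisor lattice, mu(a,b) = mu(b/a) where mu is the classical Mobius function.
b/a = 28/14 = 2
Prime factorization of 2: primes [2]
2 is squarefree with 1 prime factor(s), so mu(2) = (-1)^1 = -1


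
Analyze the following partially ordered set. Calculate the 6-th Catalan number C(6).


C(n) = C(2n, n) / (n+1).
C(12, 6) = 924
C(6) = 924 / 7 = 132


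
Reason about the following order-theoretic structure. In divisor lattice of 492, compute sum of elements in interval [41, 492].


Interval [41,492] in divisors of 492: [41, 82, 123, 164, 246, 492]
Sum = 1148


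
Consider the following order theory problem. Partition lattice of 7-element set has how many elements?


B(n) = number of set partitions of an n-element set.
B(n) satisfies the recurrence: B(n+1) = sum_k C(n,k)*B(k).
B(7) = 877


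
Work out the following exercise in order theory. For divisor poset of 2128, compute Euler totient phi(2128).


phi(n) = n * prod_{p|n} (1 - 1/p).
Prime divisors of 2128: [2, 7, 19]
phi(2128) = 2128 * (1 - 1/2) * (1 - 1/7) * (1 - 1/19)
phi(2128) = 864


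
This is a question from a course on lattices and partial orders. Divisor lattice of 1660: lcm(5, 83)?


Join=lcm.
gcd(5,83)=1
lcm=415


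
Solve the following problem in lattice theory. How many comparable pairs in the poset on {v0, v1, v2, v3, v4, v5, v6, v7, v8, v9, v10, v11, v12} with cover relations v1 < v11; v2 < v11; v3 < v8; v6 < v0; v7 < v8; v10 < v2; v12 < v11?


A comparable pair {a,b} has a < b or b < a in the order.
Count unordered pairs where one element is strictly below the other.
Examples: {v0,v6}, {v1,v11}, {v2,v10}, {v2,v11}, ...
Total comparable pairs: 8


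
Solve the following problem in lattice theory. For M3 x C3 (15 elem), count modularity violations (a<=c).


Modular law: if a <= c then a v (b ^ c) = (a v b) ^ c.
Check all triples (a,b,c) with a <= c among 15 elements.
This lattice is modular (diamonds M_m and their chain-products are modular).
Total violating triples: 0


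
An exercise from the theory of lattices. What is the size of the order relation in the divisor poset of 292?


The order relation is {(a,b) : a <= b}, reflexive so it includes (a,a).
Examples: (1,1), (1,146), (1,2), (1,292), (1,4), ...
Total ordered pairs: 18


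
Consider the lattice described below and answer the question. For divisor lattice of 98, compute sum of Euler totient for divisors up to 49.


Divisors of 98 up to 49: [1, 2, 7, 14, 49]
phi values: [1, 1, 6, 6, 42]
Sum = 56


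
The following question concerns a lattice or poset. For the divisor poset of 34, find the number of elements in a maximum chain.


A chain is a totally ordered subset; we count the number of elements in a maximum chain.
Compute, for each element x, the size of the longest chain ending at x:
  1: 1
  2: 2
  17: 2
  34: 3
A maximum chain: 1 < 2 < 34
Number of elements in the longest chain: 3


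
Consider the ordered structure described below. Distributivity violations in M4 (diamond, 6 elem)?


Distributive law: a ^ (b v c) = (a ^ b) v (a ^ c).
Check all 6^3 = 216 ordered triples (a,b,c).
  e.g. a=a1, b=a2, c=a3: lhs=a1 != rhs=0
  e.g. a=a1, b=a2, c=a4: lhs=a1 != rhs=0
Total violating triples: 24


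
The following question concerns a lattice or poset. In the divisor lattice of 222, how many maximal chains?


A maximal chain goes from the minimum element to a maximal element via cover relations.
Counting all min-to-max paths in the cover graph.
Total maximal chains: 6


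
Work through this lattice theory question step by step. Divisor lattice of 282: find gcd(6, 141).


In a divisor lattice, meet = gcd (greatest common divisor).
By Euclidean algorithm or factoring: gcd(6,141) = 3


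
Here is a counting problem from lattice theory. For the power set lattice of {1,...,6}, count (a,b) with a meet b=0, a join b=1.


Complement pair (a,b): a meet b = bottom, a join b = top.
Here: A intersect B = {} and A union B = {1,...,6}.
Pairs found: ({},{1,2,3,4,5,6}), ({1},{2,3,4,5,6}), ({2},{1,3,4,5,6}), ({3},{1,2,4,5,6}), ... (60 more)
Total ordered pairs: 64


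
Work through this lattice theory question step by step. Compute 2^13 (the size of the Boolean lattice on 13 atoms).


Power set = 2^n.
2^13 = 8192


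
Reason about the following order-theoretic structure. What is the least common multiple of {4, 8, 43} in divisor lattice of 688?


In a divisor lattice, join = lcm (least common multiple).
Compute lcm iteratively: start with first element, then lcm(current, next).
Elements: [4, 8, 43]
lcm(4,8) = 8
lcm(8,43) = 344
Final lcm = 344


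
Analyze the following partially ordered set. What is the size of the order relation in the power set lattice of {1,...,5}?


The order relation is {(a,b) : a <= b}, reflexive so it includes (a,a).
Examples: ({},{}), ({},{1,2}), ({},{1,2,3}), ({},{1,2,3,4}), ({},{1,2,3,4,5}), ...
Total ordered pairs: 243


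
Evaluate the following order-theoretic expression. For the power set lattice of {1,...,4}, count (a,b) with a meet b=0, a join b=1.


Complement pair (a,b): a meet b = bottom, a join b = top.
Here: A intersect B = {} and A union B = {1,...,4}.
Pairs found: ({},{1,2,3,4}), ({1},{2,3,4}), ({2},{1,3,4}), ({3},{1,2,4}), ... (12 more)
Total ordered pairs: 16


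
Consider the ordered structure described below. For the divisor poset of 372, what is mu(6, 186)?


In a divisor lattice, mu(a,b) = mu(b/a) where mu is the classical Mobius function.
b/a = 186/6 = 31
Prime factorization of 31: primes [31]
31 is squarefree with 1 prime factor(s), so mu(31) = (-1)^1 = -1


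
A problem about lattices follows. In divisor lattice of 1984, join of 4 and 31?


In a divisor lattice, join = lcm (least common multiple).
gcd(4,31) = 1
lcm(4,31) = 4*31/gcd = 124/1 = 124


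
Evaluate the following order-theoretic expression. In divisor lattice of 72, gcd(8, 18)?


Meet=gcd.
gcd(8,18)=2


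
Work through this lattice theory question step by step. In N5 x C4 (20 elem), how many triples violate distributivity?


Distributive law: a ^ (b v c) = (a ^ b) v (a ^ c).
Check all 20^3 = 8000 ordered triples (a,b,c).
  e.g. a=(b,0), b=(a,0), c=(c,0): lhs=(b,0) != rhs=(a,0)
  e.g. a=(b,0), b=(a,0), c=(c,1): lhs=(b,0) != rhs=(a,0)
Total violating triples: 128


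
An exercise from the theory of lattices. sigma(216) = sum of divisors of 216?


sigma(n) = sum of divisors.
Divisors of 216: [1, 2, 3, 4, 6, 8, 9, 12, 18, 24, 27, 36, 54, 72, 108, 216]
Sum = 600


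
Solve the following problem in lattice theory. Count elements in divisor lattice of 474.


Divisors of 474: [1, 2, 3, 6, 79, 158, 237, 474]
Count: 8


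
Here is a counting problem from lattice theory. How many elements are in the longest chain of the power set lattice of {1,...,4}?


A chain is a totally ordered subset; we count the number of elements in a maximum chain.
Compute, for each element x, the size of the longest chain ending at x:
  {}: 1
  {1}: 2
  {2}: 2
  {3}: 2
  {4}: 2
  {1,2}: 3
  ...
A maximum chain: {} < {1} < {1,2} < {1,2,3} < {1,2,3,4}
Number of elements in the longest chain: 5


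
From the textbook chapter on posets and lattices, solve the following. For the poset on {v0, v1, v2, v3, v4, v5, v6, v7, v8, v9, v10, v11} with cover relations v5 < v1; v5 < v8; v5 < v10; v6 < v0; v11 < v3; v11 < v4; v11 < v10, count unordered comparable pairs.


A comparable pair {a,b} has a < b or b < a in the order.
Count unordered pairs where one element is strictly below the other.
Examples: {v0,v6}, {v1,v5}, {v3,v11}, {v4,v11}, ...
Total comparable pairs: 7


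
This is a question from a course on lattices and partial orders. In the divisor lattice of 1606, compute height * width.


Height = length of longest chain minus 1; width = size of largest antichain.
A maximum chain: 1 | 73 | 803 | 1606  (height 3).
A maximum antichain: {2, 11, 73}  (width 3).
Product = 3 * 3 = 9


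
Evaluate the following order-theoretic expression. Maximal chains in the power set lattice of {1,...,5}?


A maximal chain goes from the minimum element to a maximal element via cover relations.
Counting all min-to-max paths in the cover graph.
Total maximal chains: 120


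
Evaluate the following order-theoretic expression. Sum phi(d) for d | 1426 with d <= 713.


Divisors of 1426 up to 713: [1, 2, 23, 31, 46, 62, 713]
phi values: [1, 1, 22, 30, 22, 30, 660]
Sum = 766


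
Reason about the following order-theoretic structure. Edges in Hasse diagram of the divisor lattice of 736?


A cover relation a -< b holds when a < b with no c strictly between.
Cover relations:
  1 -< 2
  1 -< 23
  2 -< 4
  2 -< 46
  4 -< 8
  4 -< 92
  8 -< 16
  8 -< 184
  ...8 more
Total: 16


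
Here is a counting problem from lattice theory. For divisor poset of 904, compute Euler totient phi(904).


phi(n) = n * prod_{p|n} (1 - 1/p).
Prime divisors of 904: [2, 113]
phi(904) = 904 * (1 - 1/2) * (1 - 1/113)
phi(904) = 448


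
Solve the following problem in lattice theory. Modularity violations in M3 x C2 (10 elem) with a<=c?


Modular law: if a <= c then a v (b ^ c) = (a v b) ^ c.
Check all triples (a,b,c) with a <= c among 10 elements.
This lattice is modular (diamonds M_m and their chain-products are modular).
Total violating triples: 0


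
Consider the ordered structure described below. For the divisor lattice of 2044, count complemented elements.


An element a is complemented if some b has a meet b = bottom, a join b = top.
a is complemented iff gcd(a, n/a)=1, i.e. a is a unitary divisor of 2044.
Complemented elements: 1, 4, 7, 28, 73, 292, ... (2 more)
Count: 8


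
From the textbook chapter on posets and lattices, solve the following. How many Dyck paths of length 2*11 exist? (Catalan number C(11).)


C(n) = C(2n, n) / (n+1).
C(22, 11) = 705432
C(11) = 705432 / 12 = 58786


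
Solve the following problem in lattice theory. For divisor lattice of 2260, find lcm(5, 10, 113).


In a divisor lattice, join = lcm (least common multiple).
Compute lcm iteratively: start with first element, then lcm(current, next).
Elements: [5, 10, 113]
lcm(5,10) = 10
lcm(10,113) = 1130
Final lcm = 1130


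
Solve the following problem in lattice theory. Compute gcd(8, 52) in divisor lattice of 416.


In a divisor lattice, meet = gcd (greatest common divisor).
By Euclidean algorithm or factoring: gcd(8,52) = 4


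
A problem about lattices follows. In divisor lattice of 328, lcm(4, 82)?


Join=lcm.
gcd(4,82)=2
lcm=164


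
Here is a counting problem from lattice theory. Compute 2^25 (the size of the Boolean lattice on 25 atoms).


Power set = 2^n.
2^25 = 33554432


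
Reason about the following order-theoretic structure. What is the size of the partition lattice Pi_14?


B(n) = number of set partitions of an n-element set.
B(n) satisfies the recurrence: B(n+1) = sum_k C(n,k)*B(k).
B(14) = 190899322


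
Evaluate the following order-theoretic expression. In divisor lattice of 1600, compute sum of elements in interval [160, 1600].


Interval [160,1600] in divisors of 1600: [160, 320, 800, 1600]
Sum = 2880


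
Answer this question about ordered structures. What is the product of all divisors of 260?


Divisors of 260: [1, 2, 4, 5, 10, 13, 20, 26, 52, 65, 130, 260]
Product = n^(d(n)/2) = 260^(12/2)
Product = 308915776000000


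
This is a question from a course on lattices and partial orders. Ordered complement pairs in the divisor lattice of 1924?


Complement pair (a,b): a meet b = bottom, a join b = top.
Here: gcd(a,b)=1 and lcm(a,b)=1924, i.e. a*b=1924 with a,b coprime.
Pairs found: (1,1924), (4,481), (13,148), (37,52), ... (4 more)
Total ordered pairs: 8


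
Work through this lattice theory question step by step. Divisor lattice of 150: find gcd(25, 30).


In a divisor lattice, meet = gcd (greatest common divisor).
By Euclidean algorithm or factoring: gcd(25,30) = 5


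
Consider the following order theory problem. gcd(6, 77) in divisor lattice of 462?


Meet=gcd.
gcd(6,77)=1


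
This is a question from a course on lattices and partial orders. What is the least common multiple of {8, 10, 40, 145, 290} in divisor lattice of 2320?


In a divisor lattice, join = lcm (least common multiple).
Compute lcm iteratively: start with first element, then lcm(current, next).
Elements: [8, 10, 40, 145, 290]
lcm(8,10) = 40
lcm(40,40) = 40
lcm(40,145) = 1160
lcm(1160,290) = 1160
Final lcm = 1160


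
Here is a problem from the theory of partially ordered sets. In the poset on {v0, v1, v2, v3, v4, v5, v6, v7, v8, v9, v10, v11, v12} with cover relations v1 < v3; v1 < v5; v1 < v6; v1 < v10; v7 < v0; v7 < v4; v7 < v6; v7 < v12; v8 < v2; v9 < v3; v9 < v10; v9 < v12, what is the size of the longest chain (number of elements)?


A chain is a totally ordered subset; we count the number of elements in a maximum chain.
Compute, for each element x, the size of the longest chain ending at x:
  v1: 1
  v7: 1
  v8: 1
  v9: 1
  v11: 1
  v0: 2
  ...
A maximum chain: v7 < v0
Number of elements in the longest chain: 2
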